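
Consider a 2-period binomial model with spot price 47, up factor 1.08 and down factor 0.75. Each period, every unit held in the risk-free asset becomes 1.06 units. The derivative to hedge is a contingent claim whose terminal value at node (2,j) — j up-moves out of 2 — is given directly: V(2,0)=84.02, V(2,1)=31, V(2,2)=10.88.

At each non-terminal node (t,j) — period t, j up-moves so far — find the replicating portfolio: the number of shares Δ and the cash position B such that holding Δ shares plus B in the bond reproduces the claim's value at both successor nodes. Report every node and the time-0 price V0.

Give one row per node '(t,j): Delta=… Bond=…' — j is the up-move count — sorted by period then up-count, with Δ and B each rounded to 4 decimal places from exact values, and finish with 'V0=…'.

(0,0): Delta=-1.3451 Bond=75.1800
(1,0): Delta=-4.5579 Bond=192.9434
(1,1): Delta=-1.2011 Bond=72.3842
V0=11.9612

No-arbitrage ⇒ martingale measure with p* = (R−d)/(u−d) = 0.9394.
Terminal values V(2,·): V(2,0)=84.0200, V(2,1)=31.0000, V(2,2)=10.8800
  t=1,j=0: stock 35.2500 → up 38.0700 (V=31.0000), down 26.4375 (V=84.0200). Price 32.2767; hedge Δ=-4.5579, bond B=192.9434.
  t=1,j=1: stock 50.7600 → up 54.8208 (V=10.8800), down 38.0700 (V=31.0000). Price 11.4145; hedge Δ=-1.2011, bond B=72.3842.
  t=0,j=0: stock 47.0000 → up 50.7600 (V=11.4145), down 35.2500 (V=32.2767). Price 11.9612; hedge Δ=-1.3451, bond B=75.1800.
Root portfolio cost Δ·47+B reproduces V0=11.9612.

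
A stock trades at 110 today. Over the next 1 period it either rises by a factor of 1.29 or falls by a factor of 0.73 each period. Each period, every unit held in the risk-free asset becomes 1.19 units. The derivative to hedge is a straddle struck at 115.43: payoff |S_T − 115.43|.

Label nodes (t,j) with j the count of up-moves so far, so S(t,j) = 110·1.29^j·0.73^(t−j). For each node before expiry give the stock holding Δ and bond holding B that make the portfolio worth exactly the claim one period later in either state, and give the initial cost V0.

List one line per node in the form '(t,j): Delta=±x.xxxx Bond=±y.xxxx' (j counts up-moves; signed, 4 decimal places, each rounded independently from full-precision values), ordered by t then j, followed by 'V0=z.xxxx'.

Under the risk-neutral measure, an up-move has probability p* = (R−d)/(u−d) = 0.8214 and values discount at R = 1.19.
Terminal values V(1,·): V(1,0)=35.1300, V(1,1)=26.4700
  t=0,j=0: stock 110.0000 → up 141.9000 (V=26.4700), down 80.3000 (V=35.1300). Price 23.5432; hedge Δ=-0.1406, bond B=39.0075.
Each (Δ,B) replicates both successor values, so the strategy is self-financing and V0 is arbitrage-free.

(0,0): Delta=-0.1406 Bond=39.0075
V0=23.5432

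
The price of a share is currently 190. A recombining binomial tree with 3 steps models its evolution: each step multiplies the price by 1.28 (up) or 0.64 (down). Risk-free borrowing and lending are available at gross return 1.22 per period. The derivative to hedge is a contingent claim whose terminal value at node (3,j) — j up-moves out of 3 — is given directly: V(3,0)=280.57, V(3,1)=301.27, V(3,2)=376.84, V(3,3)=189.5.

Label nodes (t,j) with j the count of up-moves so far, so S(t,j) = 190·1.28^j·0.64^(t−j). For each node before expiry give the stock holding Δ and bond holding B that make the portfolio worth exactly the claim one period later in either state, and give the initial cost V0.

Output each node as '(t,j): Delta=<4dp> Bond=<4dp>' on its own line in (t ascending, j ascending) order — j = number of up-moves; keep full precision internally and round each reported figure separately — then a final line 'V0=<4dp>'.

(0,0): Delta=-0.7782 Bond=277.5509
(1,0): Delta=0.7418 Bond=153.7916
(1,1): Delta=-0.8568 Bond=357.7315
(2,0): Delta=0.4156 Bond=213.0082
(2,1): Delta=0.7586 Bond=185.0000
(2,2): Delta=-0.9403 Bond=462.4426
V0=129.7019

Under the risk-neutral measure, an up-move has probability p* = (R−d)/(u−d) = 0.9062 and values discount at R = 1.22.
Payoff layer (t=3): V(3,0)=280.5700, V(3,1)=301.2700, V(3,2)=376.8400, V(3,3)=189.5000
Node (2,0) S=77.8240: V=(p*·301.2700+(1−p*)·280.5700)/1.22=245.3519; Δ=(301.2700−280.5700)/(99.6147−49.8074)=0.4156; B=V−Δ·S=213.0082
Node (2,1) S=155.6480: V=(p*·376.8400+(1−p*)·301.2700)/1.22=303.0781; Δ=(376.8400−301.2700)/(199.2294−99.6147)=0.7586; B=V−Δ·S=185.0000
Node (2,2) S=311.2960: V=(p*·189.5000+(1−p*)·376.8400)/1.22=169.7239; Δ=(189.5000−376.8400)/(398.4589−199.2294)=-0.9403; B=V−Δ·S=462.4426
Node (1,0) S=121.6000: V=(p*·303.0781+(1−p*)·245.3519)/1.22=243.9888; Δ=(303.0781−245.3519)/(155.6480−77.8240)=0.7418; B=V−Δ·S=153.7916
Node (1,1) S=243.2000: V=(p*·169.7239+(1−p*)·303.0781)/1.22=149.3654; Δ=(169.7239−303.0781)/(311.2960−155.6480)=-0.8568; B=V−Δ·S=357.7315
Node (0,0) S=190.0000: V=(p*·149.3654+(1−p*)·243.9888)/1.22=129.7019; Δ=(149.3654−243.9888)/(243.2000−121.6000)=-0.7782; B=V−Δ·S=277.5509
Self-financing check: at every node Δ·S+B equals the discounted successor values.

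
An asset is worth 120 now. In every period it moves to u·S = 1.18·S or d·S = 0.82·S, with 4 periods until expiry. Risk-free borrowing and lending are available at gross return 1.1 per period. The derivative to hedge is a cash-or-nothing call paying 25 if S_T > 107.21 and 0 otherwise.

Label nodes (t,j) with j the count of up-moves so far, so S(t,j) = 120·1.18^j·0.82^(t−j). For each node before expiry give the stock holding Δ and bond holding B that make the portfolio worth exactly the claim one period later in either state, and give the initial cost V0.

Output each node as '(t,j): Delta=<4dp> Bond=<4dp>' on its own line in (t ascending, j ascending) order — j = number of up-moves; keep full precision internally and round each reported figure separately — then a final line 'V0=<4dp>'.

(0,0): Delta=0.0501 Bond=10.4388
(1,0): Delta=0.2016 Bond=-3.4268
(1,1): Delta=0.0200 Bond=15.7426
(2,0): Delta=0.6085 Bond=-36.6034
(2,1): Delta=0.1208 Bond=5.6117
(2,2): Delta=0.0000 Bond=20.6612
(3,0): Delta=0.0000 Bond=0.0000
(3,1): Delta=0.7294 Bond=-51.7677
(3,2): Delta=0.0000 Bond=22.7273
(3,3): Delta=0.0000 Bond=22.7273
V0=16.4507

The replicating-portfolio and risk-neutral prices coincide; use p* = (1.1−0.82)/(1.18−0.82) = 0.7778 for the latter.
Payoff layer (t=4): V(4,0)=0.0000, V(4,1)=0.0000, V(4,2)=25.0000, V(4,3)=25.0000, V(4,4)=25.0000
  t=3,j=0: stock 66.1642 → up 78.0737 (V=0.0000), down 54.2546 (V=0.0000). Price 0.0000; hedge Δ=0.0000, bond B=0.0000.
  t=3,j=1: stock 95.2118 → up 112.3500 (V=25.0000), down 78.0737 (V=0.0000). Price 17.6768; hedge Δ=0.7294, bond B=-51.7677.
  t=3,j=2: stock 137.0122 → up 161.6743 (V=25.0000), down 112.3500 (V=25.0000). Price 22.7273; hedge Δ=0.0000, bond B=22.7273.
  t=3,j=3: stock 197.1638 → up 232.6533 (V=25.0000), down 161.6743 (V=25.0000). Price 22.7273; hedge Δ=0.0000, bond B=22.7273.
  t=2,j=0: stock 80.6880 → up 95.2118 (V=17.6768), down 66.1642 (V=0.0000). Price 12.4987; hedge Δ=0.6085, bond B=-36.6034.
  t=2,j=1: stock 116.1120 → up 137.0122 (V=22.7273), down 95.2118 (V=17.6768). Price 19.6409; hedge Δ=0.1208, bond B=5.6117.
  t=2,j=2: stock 167.0880 → up 197.1638 (V=22.7273), down 137.0122 (V=22.7273). Price 20.6612; hedge Δ=0.0000, bond B=20.6612.
  t=1,j=0: stock 98.4000 → up 116.1120 (V=19.6409), down 80.6880 (V=12.4987). Price 16.4125; hedge Δ=0.2016, bond B=-3.4268.
  t=1,j=1: stock 141.6000 → up 167.0880 (V=20.6612), down 116.1120 (V=19.6409). Price 18.5767; hedge Δ=0.0200, bond B=15.7426.
  t=0,j=0: stock 120.0000 → up 141.6000 (V=18.5767), down 98.4000 (V=16.4125). Price 16.4507; hedge Δ=0.0501, bond B=10.4388.
The time-0 hedge costs 16.4507, which is the no-arbitrage price.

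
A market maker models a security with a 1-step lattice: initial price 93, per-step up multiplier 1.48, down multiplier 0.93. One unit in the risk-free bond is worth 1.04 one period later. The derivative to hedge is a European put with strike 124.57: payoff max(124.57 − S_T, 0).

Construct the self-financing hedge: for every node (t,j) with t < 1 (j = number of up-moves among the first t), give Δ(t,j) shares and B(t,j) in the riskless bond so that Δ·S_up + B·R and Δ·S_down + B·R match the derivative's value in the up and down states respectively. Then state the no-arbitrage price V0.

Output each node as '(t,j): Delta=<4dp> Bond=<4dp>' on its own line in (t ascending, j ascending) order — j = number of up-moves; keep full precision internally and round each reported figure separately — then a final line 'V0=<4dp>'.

No-arbitrage ⇒ martingale measure with p* = (R−d)/(u−d) = 0.2000.
Payoff layer (t=1): V(1,0)=38.0800, V(1,1)=0.0000
(0,0): S=93.0000. Δ = (V_up−V_dn)/(S_up−S_dn) = (0.0000−38.0800)/(137.6400−86.4900) = -0.7445. V = [p*·0.0000 + (1−p*)·38.0800]/1.04 = 29.2923. B = V − Δ·S = 98.5287.
Root portfolio cost Δ·93+B reproduces V0=29.2923.

(0,0): Delta=-0.7445 Bond=98.5287
V0=29.2923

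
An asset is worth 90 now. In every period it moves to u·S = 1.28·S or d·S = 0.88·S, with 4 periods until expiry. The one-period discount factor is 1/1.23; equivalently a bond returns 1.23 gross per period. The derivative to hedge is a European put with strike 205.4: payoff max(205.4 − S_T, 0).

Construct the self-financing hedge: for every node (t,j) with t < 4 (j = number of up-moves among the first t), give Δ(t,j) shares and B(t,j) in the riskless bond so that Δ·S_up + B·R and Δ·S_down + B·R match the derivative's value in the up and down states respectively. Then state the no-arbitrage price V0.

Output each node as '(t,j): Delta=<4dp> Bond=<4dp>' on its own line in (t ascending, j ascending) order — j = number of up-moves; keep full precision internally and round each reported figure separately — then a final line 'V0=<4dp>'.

Under the risk-neutral measure, an up-move has probability p* = (R−d)/(u−d) = 0.8750 and values discount at R = 1.23.
Terminal values V(4,·): V(4,0)=151.4274, V(4,1)=126.8944, V(4,2)=91.2101, V(4,3)=39.3056, V(4,4)=0.0000
Node (3,0) S=61.3325: V=(p*·126.8944+(1−p*)·151.4274)/1.23=105.6594; Δ=(126.8944−151.4274)/(78.5056−53.9726)=-1.0000; B=V−Δ·S=166.9919
Node (3,1) S=89.2109: V=(p*·91.2101+(1−p*)·126.8944)/1.23=77.7810; Δ=(91.2101−126.8944)/(114.1899−78.5056)=-1.0000; B=V−Δ·S=166.9919
Node (3,2) S=129.7613: V=(p*·39.3056+(1−p*)·91.2101)/1.23=37.2306; Δ=(39.3056−91.2101)/(166.0944−114.1899)=-1.0000; B=V−Δ·S=166.9919
Node (3,3) S=188.7437: V=(p*·0.0000+(1−p*)·39.3056)/1.23=3.9945; Δ=(0.0000−39.3056)/(241.5919−166.0944)=-0.5206; B=V−Δ·S=102.2584
Node (2,0) S=69.6960: V=(p*·77.7810+(1−p*)·105.6594)/1.23=66.0697; Δ=(77.7810−105.6594)/(89.2109−61.3325)=-1.0000; B=V−Δ·S=135.7657
Node (2,1) S=101.3760: V=(p*·37.2306+(1−p*)·77.7810)/1.23=34.3897; Δ=(37.2306−77.7810)/(129.7613−89.2109)=-1.0000; B=V−Δ·S=135.7657
Node (2,2) S=147.4560: V=(p*·3.9945+(1−p*)·37.2306)/1.23=6.6252; Δ=(3.9945−37.2306)/(188.7437−129.7613)=-0.5635; B=V−Δ·S=89.7155
Node (1,0) S=79.2000: V=(p*·34.3897+(1−p*)·66.0697)/1.23=31.1787; Δ=(34.3897−66.0697)/(101.3760−69.6960)=-1.0000; B=V−Δ·S=110.3787
Node (1,1) S=115.2000: V=(p*·6.6252+(1−p*)·34.3897)/1.23=8.2079; Δ=(6.6252−34.3897)/(147.4560−101.3760)=-0.6025; B=V−Δ·S=77.6193
Node (0,0) S=90.0000: V=(p*·8.2079+(1−p*)·31.1787)/1.23=9.0075; Δ=(8.2079−31.1787)/(115.2000−79.2000)=-0.6381; B=V−Δ·S=66.4343
Root portfolio cost Δ·90+B reproduces V0=9.0075.

(0,0): Delta=-0.6381 Bond=66.4343
(1,0): Delta=-1.0000 Bond=110.3787
(1,1): Delta=-0.6025 Bond=77.6193
(2,0): Delta=-1.0000 Bond=135.7657
(2,1): Delta=-1.0000 Bond=135.7657
(2,2): Delta=-0.5635 Bond=89.7155
(3,0): Delta=-1.0000 Bond=166.9919
(3,1): Delta=-1.0000 Bond=166.9919
(3,2): Delta=-1.0000 Bond=166.9919
(3,3): Delta=-0.5206 Bond=102.2584
V0=9.0075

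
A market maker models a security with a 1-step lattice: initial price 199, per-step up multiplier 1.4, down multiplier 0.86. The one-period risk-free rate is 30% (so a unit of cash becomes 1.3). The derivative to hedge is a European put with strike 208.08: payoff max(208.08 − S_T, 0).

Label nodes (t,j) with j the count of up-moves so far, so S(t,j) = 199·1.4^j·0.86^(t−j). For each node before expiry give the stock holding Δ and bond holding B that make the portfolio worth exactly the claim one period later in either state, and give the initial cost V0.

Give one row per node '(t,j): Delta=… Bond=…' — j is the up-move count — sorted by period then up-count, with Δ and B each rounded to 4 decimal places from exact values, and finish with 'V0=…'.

No-arbitrage ⇒ martingale measure with p* = (R−d)/(u−d) = 0.8148.
Terminal values V(1,·): V(1,0)=36.9400, V(1,1)=0.0000
(0,0): S=199.0000. Δ = (V_up−V_dn)/(S_up−S_dn) = (0.0000−36.9400)/(278.6000−171.1400) = -0.3438. V = [p*·0.0000 + (1−p*)·36.9400]/1.3 = 5.2621. B = V − Δ·S = 73.6695.
The time-0 hedge costs 5.2621, which is the no-arbitrage price.

(0,0): Delta=-0.3438 Bond=73.6695
V0=5.2621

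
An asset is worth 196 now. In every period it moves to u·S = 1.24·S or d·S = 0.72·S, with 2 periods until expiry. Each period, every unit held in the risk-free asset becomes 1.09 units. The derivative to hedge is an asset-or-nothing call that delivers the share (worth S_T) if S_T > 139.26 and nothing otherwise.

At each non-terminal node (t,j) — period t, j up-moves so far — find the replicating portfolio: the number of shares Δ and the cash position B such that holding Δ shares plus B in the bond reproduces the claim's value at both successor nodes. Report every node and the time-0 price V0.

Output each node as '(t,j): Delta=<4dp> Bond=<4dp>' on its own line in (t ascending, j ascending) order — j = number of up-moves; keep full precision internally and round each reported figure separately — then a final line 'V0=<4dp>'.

Risk-neutral probability p* = (R−d)/(u−d) = (1.09−0.72)/(1.24−0.72) = 0.7115.
Terminal values V(2,·): V(2,0)=0.0000, V(2,1)=174.9888, V(2,2)=301.3696
(1,0): S=141.1200. Δ = (V_up−V_dn)/(S_up−S_dn) = (174.9888−0.0000)/(174.9888−101.6064) = 2.3846. V = [p*·174.9888 + (1−p*)·0.0000]/1.09 = 114.2305. B = V − Δ·S = -222.2864.
(1,1): S=243.0400. Δ = (V_up−V_dn)/(S_up−S_dn) = (301.3696−174.9888)/(301.3696−174.9888) = 1.0000. V = [p*·301.3696 + (1−p*)·174.9888]/1.09 = 243.0400. B = V − Δ·S = 0.0000.
(0,0): S=196.0000. Δ = (V_up−V_dn)/(S_up−S_dn) = (243.0400−114.2305)/(243.0400−141.1200) = 1.2638. V = [p*·243.0400 + (1−p*)·114.2305]/1.09 = 188.8839. B = V − Δ·S = -58.8267.
The time-0 hedge costs 188.8839, which is the no-arbitrage price.

(0,0): Delta=1.2638 Bond=-58.8267
(1,0): Delta=2.3846 Bond=-222.2864
(1,1): Delta=1.0000 Bond=0.0000
V0=188.8839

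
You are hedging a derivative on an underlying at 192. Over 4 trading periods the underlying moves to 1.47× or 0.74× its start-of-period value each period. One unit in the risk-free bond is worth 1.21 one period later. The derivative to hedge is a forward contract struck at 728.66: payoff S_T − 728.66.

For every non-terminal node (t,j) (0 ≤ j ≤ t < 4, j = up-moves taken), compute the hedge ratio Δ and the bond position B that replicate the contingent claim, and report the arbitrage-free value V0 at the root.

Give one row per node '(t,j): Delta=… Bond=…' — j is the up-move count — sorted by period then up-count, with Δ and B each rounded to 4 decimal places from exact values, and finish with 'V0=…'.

The replicating-portfolio and risk-neutral prices coincide; use p* = (1.21−0.74)/(1.47−0.74) = 0.6438 for the latter.
At expiry t=4: V(4,0)=-671.0858, V(4,1)=-614.2896, V(4,2)=-501.4647, V(4,3)=-277.3396, V(4,4)=167.8819
(3,0): S=77.8030. Δ = (V_up−V_dn)/(S_up−S_dn) = (-614.2896−-671.0858)/(114.3704−57.5742) = 1.0000. V = [p*·-614.2896 + (1−p*)·-671.0858]/1.21 = -524.3953. B = V − Δ·S = -602.1983.
(3,1): S=154.5546. Δ = (V_up−V_dn)/(S_up−S_dn) = (-501.4647−-614.2896)/(227.1953−114.3704) = 1.0000. V = [p*·-501.4647 + (1−p*)·-614.2896]/1.21 = -447.6437. B = V − Δ·S = -602.1983.
(3,2): S=307.0207. Δ = (V_up−V_dn)/(S_up−S_dn) = (-277.3396−-501.4647)/(451.3204−227.1953) = 1.0000. V = [p*·-277.3396 + (1−p*)·-501.4647]/1.21 = -295.1777. B = V − Δ·S = -602.1983.
(3,3): S=609.8924. Δ = (V_up−V_dn)/(S_up−S_dn) = (167.8819−-277.3396)/(896.5419−451.3204) = 1.0000. V = [p*·167.8819 + (1−p*)·-277.3396]/1.21 = 7.6941. B = V − Δ·S = -602.1983.
(2,0): S=105.1392. Δ = (V_up−V_dn)/(S_up−S_dn) = (-447.6437−-524.3953)/(154.5546−77.8030) = 1.0000. V = [p*·-447.6437 + (1−p*)·-524.3953]/1.21 = -392.5454. B = V − Δ·S = -497.6846.
(2,1): S=208.8576. Δ = (V_up−V_dn)/(S_up−S_dn) = (-295.1777−-447.6437)/(307.0207−154.5546) = 1.0000. V = [p*·-295.1777 + (1−p*)·-447.6437]/1.21 = -288.8270. B = V − Δ·S = -497.6846.
(2,2): S=414.8928. Δ = (V_up−V_dn)/(S_up−S_dn) = (7.6941−-295.1777)/(609.8924−307.0207) = 1.0000. V = [p*·7.6941 + (1−p*)·-295.1777]/1.21 = -82.7918. B = V − Δ·S = -497.6846.
(1,0): S=142.0800. Δ = (V_up−V_dn)/(S_up−S_dn) = (-288.8270−-392.5454)/(208.8576−105.1392) = 1.0000. V = [p*·-288.8270 + (1−p*)·-392.5454]/1.21 = -269.2296. B = V − Δ·S = -411.3096.
(1,1): S=282.2400. Δ = (V_up−V_dn)/(S_up−S_dn) = (-82.7918−-288.8270)/(414.8928−208.8576) = 1.0000. V = [p*·-82.7918 + (1−p*)·-288.8270]/1.21 = -129.0696. B = V − Δ·S = -411.3096.
(0,0): S=192.0000. Δ = (V_up−V_dn)/(S_up−S_dn) = (-129.0696−-269.2296)/(282.2400−142.0800) = 1.0000. V = [p*·-129.0696 + (1−p*)·-269.2296]/1.21 = -147.9253. B = V − Δ·S = -339.9253.
Each (Δ,B) replicates both successor values, so the strategy is self-financing and V0 is arbitrage-free.

(0,0): Delta=1.0000 Bond=-339.9253
(1,0): Delta=1.0000 Bond=-411.3096
(1,1): Delta=1.0000 Bond=-411.3096
(2,0): Delta=1.0000 Bond=-497.6846
(2,1): Delta=1.0000 Bond=-497.6846
(2,2): Delta=1.0000 Bond=-497.6846
(3,0): Delta=1.0000 Bond=-602.1983
(3,1): Delta=1.0000 Bond=-602.1983
(3,2): Delta=1.0000 Bond=-602.1983
(3,3): Delta=1.0000 Bond=-602.1983
V0=-147.9253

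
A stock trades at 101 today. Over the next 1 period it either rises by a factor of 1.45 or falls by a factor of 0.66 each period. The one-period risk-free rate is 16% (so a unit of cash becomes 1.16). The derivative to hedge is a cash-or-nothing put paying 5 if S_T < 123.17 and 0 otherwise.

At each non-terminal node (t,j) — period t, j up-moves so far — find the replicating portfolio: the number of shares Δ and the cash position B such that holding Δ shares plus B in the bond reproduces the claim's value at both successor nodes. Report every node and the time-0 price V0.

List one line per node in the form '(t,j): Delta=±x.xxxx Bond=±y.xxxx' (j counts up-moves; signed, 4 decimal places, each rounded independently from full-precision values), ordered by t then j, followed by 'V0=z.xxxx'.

(0,0): Delta=-0.0627 Bond=7.9114
V0=1.5823

Since d<R<u, set p* = (R−d)/(u−d) = 0.6329; price each node as the discounted p*-expectation of its children.
Payoff layer (t=1): V(1,0)=5.0000, V(1,1)=0.0000
(0,0): S=101.0000. Δ = (V_up−V_dn)/(S_up−S_dn) = (0.0000−5.0000)/(146.4500−66.6600) = -0.0627. V = [p*·0.0000 + (1−p*)·5.0000]/1.16 = 1.5823. B = V − Δ·S = 7.9114.
Self-financing check: at every node Δ·S+B equals the discounted successor values.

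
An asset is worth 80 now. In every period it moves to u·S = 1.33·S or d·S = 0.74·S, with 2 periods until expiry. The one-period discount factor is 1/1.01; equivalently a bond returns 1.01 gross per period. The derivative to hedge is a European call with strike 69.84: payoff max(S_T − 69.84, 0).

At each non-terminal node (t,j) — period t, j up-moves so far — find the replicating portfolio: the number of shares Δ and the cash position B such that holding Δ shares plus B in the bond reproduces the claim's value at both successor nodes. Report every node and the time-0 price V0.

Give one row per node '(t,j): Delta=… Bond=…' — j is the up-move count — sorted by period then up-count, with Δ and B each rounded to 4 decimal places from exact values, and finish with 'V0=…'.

No-arbitrage ⇒ martingale measure with p* = (R−d)/(u−d) = 0.4576.
Payoff layer (t=2): V(2,0)=0.0000, V(2,1)=8.8960, V(2,2)=71.6720
(1,0): S=59.2000. Δ = (V_up−V_dn)/(S_up−S_dn) = (8.8960−0.0000)/(78.7360−43.8080) = 0.2547. V = [p*·8.8960 + (1−p*)·0.0000]/1.01 = 4.0307. B = V − Δ·S = -11.0472.
(1,1): S=106.4000. Δ = (V_up−V_dn)/(S_up−S_dn) = (71.6720−8.8960)/(141.5120−78.7360) = 1.0000. V = [p*·71.6720 + (1−p*)·8.8960]/1.01 = 37.2515. B = V − Δ·S = -69.1485.
(0,0): S=80.0000. Δ = (V_up−V_dn)/(S_up−S_dn) = (37.2515−4.0307)/(106.4000−59.2000) = 0.7038. V = [p*·37.2515 + (1−p*)·4.0307]/1.01 = 19.0430. B = V − Δ·S = -37.2633.
The time-0 hedge costs 19.0430, which is the no-arbitrage price.

(0,0): Delta=0.7038 Bond=-37.2633
(1,0): Delta=0.2547 Bond=-11.0472
(1,1): Delta=1.0000 Bond=-69.1485
V0=19.0430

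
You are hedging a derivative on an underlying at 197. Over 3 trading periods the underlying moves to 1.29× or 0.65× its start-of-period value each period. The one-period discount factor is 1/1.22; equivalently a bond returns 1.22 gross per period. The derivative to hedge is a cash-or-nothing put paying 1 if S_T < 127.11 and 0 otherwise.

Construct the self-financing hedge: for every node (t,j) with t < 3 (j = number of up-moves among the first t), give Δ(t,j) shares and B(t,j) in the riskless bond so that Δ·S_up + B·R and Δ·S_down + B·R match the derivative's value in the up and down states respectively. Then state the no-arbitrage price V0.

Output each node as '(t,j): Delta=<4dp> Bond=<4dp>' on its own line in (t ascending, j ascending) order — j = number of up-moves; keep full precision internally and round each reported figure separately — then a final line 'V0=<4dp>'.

(0,0): Delta=-0.0010 Bond=0.2228
(1,0): Delta=-0.0089 Bond=1.2796
(1,1): Delta=-0.0006 Bond=0.1481
(2,0): Delta=0.0000 Bond=0.8197
(2,1): Delta=-0.0095 Bond=1.6522
(2,2): Delta=0.0000 Bond=0.0000
V0=0.0183

The replicating-portfolio and risk-neutral prices coincide; use p* = (1.22−0.65)/(1.29−0.65) = 0.8906 for the latter.
At expiry t=3: V(3,0)=1.0000, V(3,1)=1.0000, V(3,2)=0.0000, V(3,3)=0.0000
  t=2,j=0: stock 83.2325 → up 107.3699 (V=1.0000), down 54.1011 (V=1.0000). Price 0.8197; hedge Δ=0.0000, bond B=0.8197.
  t=2,j=1: stock 165.1845 → up 213.0880 (V=0.0000), down 107.3699 (V=1.0000). Price 0.0897; hedge Δ=-0.0095, bond B=1.6522.
  t=2,j=2: stock 327.8277 → up 422.8977 (V=0.0000), down 213.0880 (V=0.0000). Price 0.0000; hedge Δ=0.0000, bond B=0.0000.
  t=1,j=0: stock 128.0500 → up 165.1845 (V=0.0897), down 83.2325 (V=0.8197). Price 0.1389; hedge Δ=-0.0089, bond B=1.2796.
  t=1,j=1: stock 254.1300 → up 327.8277 (V=0.0000), down 165.1845 (V=0.0897). Price 0.0080; hedge Δ=-0.0006, bond B=0.1481.
  t=0,j=0: stock 197.0000 → up 254.1300 (V=0.0080), down 128.0500 (V=0.1389). Price 0.0183; hedge Δ=-0.0010, bond B=0.2228.
The time-0 hedge costs 0.0183, which is the no-arbitrage price.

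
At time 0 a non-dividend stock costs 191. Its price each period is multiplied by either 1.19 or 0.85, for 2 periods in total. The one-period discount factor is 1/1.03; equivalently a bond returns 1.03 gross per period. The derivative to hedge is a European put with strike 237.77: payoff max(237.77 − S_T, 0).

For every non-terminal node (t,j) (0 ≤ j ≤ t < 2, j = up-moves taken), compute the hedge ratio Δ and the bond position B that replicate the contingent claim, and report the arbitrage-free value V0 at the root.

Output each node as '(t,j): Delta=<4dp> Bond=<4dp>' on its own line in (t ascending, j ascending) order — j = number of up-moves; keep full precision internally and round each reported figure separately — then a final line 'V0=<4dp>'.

The replicating-portfolio and risk-neutral prices coincide; use p* = (1.03−0.85)/(1.19−0.85) = 0.5294 for the latter.
Terminal payoffs: V(2,0)=99.7725, V(2,1)=44.5735, V(2,2)=0.0000
(1,0): S=162.3500. Δ = (V_up−V_dn)/(S_up−S_dn) = (44.5735−99.7725)/(193.1965−137.9975) = -1.0000. V = [p*·44.5735 + (1−p*)·99.7725]/1.03 = 68.4947. B = V − Δ·S = 230.8447.
(1,1): S=227.2900. Δ = (V_up−V_dn)/(S_up−S_dn) = (0.0000−44.5735)/(270.4751−193.1965) = -0.5768. V = [p*·0.0000 + (1−p*)·44.5735]/1.03 = 20.3648. B = V − Δ·S = 151.4633.
(0,0): S=191.0000. Δ = (V_up−V_dn)/(S_up−S_dn) = (20.3648−68.4947)/(227.2900−162.3500) = -0.7411. V = [p*·20.3648 + (1−p*)·68.4947]/1.03 = 41.7613. B = V − Δ·S = 183.3197.
Self-financing check: at every node Δ·S+B equals the discounted successor values.

(0,0): Delta=-0.7411 Bond=183.3197
(1,0): Delta=-1.0000 Bond=230.8447
(1,1): Delta=-0.5768 Bond=151.4633
V0=41.7613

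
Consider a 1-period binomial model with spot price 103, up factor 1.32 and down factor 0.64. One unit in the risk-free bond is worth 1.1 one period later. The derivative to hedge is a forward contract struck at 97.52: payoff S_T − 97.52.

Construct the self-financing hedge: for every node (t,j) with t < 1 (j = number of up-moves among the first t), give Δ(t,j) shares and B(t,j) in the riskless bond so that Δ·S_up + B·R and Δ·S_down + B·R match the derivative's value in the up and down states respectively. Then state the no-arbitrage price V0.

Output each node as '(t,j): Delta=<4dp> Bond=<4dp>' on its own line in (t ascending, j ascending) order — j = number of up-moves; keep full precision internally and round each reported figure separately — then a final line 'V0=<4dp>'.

(0,0): Delta=1.0000 Bond=-88.6545
V0=14.3455

No-arbitrage ⇒ martingale measure with p* = (R−d)/(u−d) = 0.6765.
Terminal payoffs: V(1,0)=-31.6000, V(1,1)=38.4400
Node (0,0) S=103.0000: V=(p*·38.4400+(1−p*)·-31.6000)/1.1=14.3455; Δ=(38.4400−-31.6000)/(135.9600−65.9200)=1.0000; B=V−Δ·S=-88.6545
The time-0 hedge costs 14.3455, which is the no-arbitrage price.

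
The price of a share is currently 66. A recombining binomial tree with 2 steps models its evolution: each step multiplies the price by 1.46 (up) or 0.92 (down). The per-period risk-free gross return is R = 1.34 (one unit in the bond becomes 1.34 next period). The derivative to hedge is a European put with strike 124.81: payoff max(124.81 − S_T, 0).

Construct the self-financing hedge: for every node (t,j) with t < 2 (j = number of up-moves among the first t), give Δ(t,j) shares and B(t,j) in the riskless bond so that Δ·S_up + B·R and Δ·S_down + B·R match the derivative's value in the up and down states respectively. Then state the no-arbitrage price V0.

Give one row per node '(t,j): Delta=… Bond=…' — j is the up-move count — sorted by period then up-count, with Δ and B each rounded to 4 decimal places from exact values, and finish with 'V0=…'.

(0,0): Delta=-0.7415 Bond=57.7930
(1,0): Delta=-1.0000 Bond=93.1418
(1,1): Delta=-0.6949 Bond=72.9572
V0=8.8573

Risk-neutral probability p* = (R−d)/(u−d) = (1.34−0.92)/(1.46−0.92) = 0.7778.
Payoff layer (t=2): V(2,0)=68.9476, V(2,1)=36.1588, V(2,2)=0.0000
  t=1,j=0: stock 60.7200 → up 88.6512 (V=36.1588), down 55.8624 (V=68.9476). Price 32.4218; hedge Δ=-1.0000, bond B=93.1418.
  t=1,j=1: stock 96.3600 → up 140.6856 (V=0.0000), down 88.6512 (V=36.1588). Price 5.9965; hedge Δ=-0.6949, bond B=72.9572.
  t=0,j=0: stock 66.0000 → up 96.3600 (V=5.9965), down 60.7200 (V=32.4218). Price 8.8573; hedge Δ=-0.7415, bond B=57.7930.
Each (Δ,B) replicates both successor values, so the strategy is self-financing and V0 is arbitrage-free.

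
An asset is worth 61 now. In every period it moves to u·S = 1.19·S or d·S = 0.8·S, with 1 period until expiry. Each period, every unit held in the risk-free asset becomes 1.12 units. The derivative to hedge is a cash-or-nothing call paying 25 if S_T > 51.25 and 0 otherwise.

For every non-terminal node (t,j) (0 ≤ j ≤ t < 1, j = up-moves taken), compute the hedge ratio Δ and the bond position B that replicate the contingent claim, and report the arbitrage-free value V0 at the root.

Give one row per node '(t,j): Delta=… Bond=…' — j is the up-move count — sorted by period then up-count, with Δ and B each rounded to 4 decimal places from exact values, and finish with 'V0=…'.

(0,0): Delta=1.0509 Bond=-45.7875
V0=18.3150

Risk-neutral probability p* = (R−d)/(u−d) = (1.12−0.8)/(1.19−0.8) = 0.8205.
At expiry t=1: V(1,0)=0.0000, V(1,1)=25.0000
(0,0): S=61.0000. Δ = (V_up−V_dn)/(S_up−S_dn) = (25.0000−0.0000)/(72.5900−48.8000) = 1.0509. V = [p*·25.0000 + (1−p*)·0.0000]/1.12 = 18.3150. B = V − Δ·S = -45.7875.
The time-0 hedge costs 18.3150, which is the no-arbitrage price.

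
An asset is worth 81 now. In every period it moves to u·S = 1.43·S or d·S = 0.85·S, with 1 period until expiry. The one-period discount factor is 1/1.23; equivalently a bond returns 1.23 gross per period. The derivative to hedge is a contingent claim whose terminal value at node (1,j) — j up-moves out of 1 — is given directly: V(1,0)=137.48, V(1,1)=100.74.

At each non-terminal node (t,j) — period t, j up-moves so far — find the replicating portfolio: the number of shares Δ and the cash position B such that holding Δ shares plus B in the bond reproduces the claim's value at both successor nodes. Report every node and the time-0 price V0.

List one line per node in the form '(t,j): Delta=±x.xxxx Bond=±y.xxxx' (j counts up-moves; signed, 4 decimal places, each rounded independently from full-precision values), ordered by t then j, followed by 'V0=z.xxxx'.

Risk-neutral probability p* = (R−d)/(u−d) = (1.23−0.85)/(1.43−0.85) = 0.6552.
Terminal values V(1,·): V(1,0)=137.4800, V(1,1)=100.7400
(0,0): S=81.0000. Δ = (V_up−V_dn)/(S_up−S_dn) = (100.7400−137.4800)/(115.8300−68.8500) = -0.7820. V = [p*·100.7400 + (1−p*)·137.4800]/1.23 = 92.2024. B = V − Δ·S = 155.5472.
The time-0 hedge costs 92.2024, which is the no-arbitrage price.

(0,0): Delta=-0.7820 Bond=155.5472
V0=92.2024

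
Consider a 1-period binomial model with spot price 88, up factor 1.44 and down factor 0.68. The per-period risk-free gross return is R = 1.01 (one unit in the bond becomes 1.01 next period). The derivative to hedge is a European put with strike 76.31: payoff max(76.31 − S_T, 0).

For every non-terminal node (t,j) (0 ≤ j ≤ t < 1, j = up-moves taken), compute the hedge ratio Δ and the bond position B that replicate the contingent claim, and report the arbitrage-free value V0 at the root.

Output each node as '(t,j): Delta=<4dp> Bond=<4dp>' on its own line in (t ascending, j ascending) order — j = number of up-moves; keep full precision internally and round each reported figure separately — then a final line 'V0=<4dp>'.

The replicating-portfolio and risk-neutral prices coincide; use p* = (1.01−0.68)/(1.44−0.68) = 0.4342 for the latter.
Payoff layer (t=1): V(1,0)=16.4700, V(1,1)=0.0000
(0,0): S=88.0000. Δ = (V_up−V_dn)/(S_up−S_dn) = (0.0000−16.4700)/(126.7200−59.8400) = -0.2463. V = [p*·0.0000 + (1−p*)·16.4700]/1.01 = 9.2263. B = V − Δ·S = 30.8973.
Each (Δ,B) replicates both successor values, so the strategy is self-financing and V0 is arbitrage-free.

(0,0): Delta=-0.2463 Bond=30.8973
V0=9.2263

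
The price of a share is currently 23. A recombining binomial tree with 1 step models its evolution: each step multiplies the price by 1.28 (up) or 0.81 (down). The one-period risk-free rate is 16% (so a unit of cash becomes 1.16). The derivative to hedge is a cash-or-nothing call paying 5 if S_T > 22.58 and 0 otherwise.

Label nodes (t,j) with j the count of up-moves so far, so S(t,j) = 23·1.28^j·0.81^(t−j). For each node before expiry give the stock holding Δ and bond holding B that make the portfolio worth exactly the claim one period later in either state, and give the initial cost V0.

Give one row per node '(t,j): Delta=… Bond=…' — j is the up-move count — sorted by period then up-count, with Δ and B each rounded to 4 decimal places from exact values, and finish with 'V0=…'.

(0,0): Delta=0.4625 Bond=-7.4285
V0=3.2098

Risk-neutral probability p* = (R−d)/(u−d) = (1.16−0.81)/(1.28−0.81) = 0.7447.
Terminal payoffs: V(1,0)=0.0000, V(1,1)=5.0000
(0,0): S=23.0000. Δ = (V_up−V_dn)/(S_up−S_dn) = (5.0000−0.0000)/(29.4400−18.6300) = 0.4625. V = [p*·5.0000 + (1−p*)·0.0000]/1.16 = 3.2098. B = V − Δ·S = -7.4285.
The time-0 hedge costs 3.2098, which is the no-arbitrage price.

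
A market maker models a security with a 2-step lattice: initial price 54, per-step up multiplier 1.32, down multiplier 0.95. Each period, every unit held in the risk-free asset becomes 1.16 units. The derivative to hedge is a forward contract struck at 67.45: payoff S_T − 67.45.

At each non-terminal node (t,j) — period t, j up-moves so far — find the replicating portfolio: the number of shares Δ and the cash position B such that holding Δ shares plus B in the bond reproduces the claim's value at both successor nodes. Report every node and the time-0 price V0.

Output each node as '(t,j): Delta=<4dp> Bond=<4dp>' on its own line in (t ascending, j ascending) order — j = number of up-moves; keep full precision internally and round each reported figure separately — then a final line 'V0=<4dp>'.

The replicating-portfolio and risk-neutral prices coincide; use p* = (1.16−0.95)/(1.32−0.95) = 0.5676 for the latter.
Payoff layer (t=2): V(2,0)=-18.7150, V(2,1)=0.2660, V(2,2)=26.6396
Node (1,0) S=51.3000: V=(p*·0.2660+(1−p*)·-18.7150)/1.16=-6.8466; Δ=(0.2660−-18.7150)/(67.7160−48.7350)=1.0000; B=V−Δ·S=-58.1466
Node (1,1) S=71.2800: V=(p*·26.6396+(1−p*)·0.2660)/1.16=13.1334; Δ=(26.6396−0.2660)/(94.0896−67.7160)=1.0000; B=V−Δ·S=-58.1466
Node (0,0) S=54.0000: V=(p*·13.1334+(1−p*)·-6.8466)/1.16=3.8737; Δ=(13.1334−-6.8466)/(71.2800−51.3000)=1.0000; B=V−Δ·S=-50.1263
The time-0 hedge costs 3.8737, which is the no-arbitrage price.

(0,0): Delta=1.0000 Bond=-50.1263
(1,0): Delta=1.0000 Bond=-58.1466
(1,1): Delta=1.0000 Bond=-58.1466
V0=3.8737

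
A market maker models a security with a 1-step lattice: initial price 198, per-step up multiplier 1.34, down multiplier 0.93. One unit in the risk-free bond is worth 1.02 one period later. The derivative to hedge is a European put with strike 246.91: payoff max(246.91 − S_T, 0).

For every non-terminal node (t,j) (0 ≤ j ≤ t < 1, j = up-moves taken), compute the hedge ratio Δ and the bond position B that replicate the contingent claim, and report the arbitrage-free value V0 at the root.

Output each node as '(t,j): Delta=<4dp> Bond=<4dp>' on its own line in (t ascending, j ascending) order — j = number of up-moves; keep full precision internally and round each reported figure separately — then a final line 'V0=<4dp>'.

Under the risk-neutral measure, an up-move has probability p* = (R−d)/(u−d) = 0.2195 and values discount at R = 1.02.
Terminal payoffs: V(1,0)=62.7700, V(1,1)=0.0000
(0,0): S=198.0000. Δ = (V_up−V_dn)/(S_up−S_dn) = (0.0000−62.7700)/(265.3200−184.1400) = -0.7732. V = [p*·0.0000 + (1−p*)·62.7700]/1.02 = 48.0306. B = V − Δ·S = 201.1282.
Check: Δ(0,0)·S0 + B(0,0) = 48.0306 = V0.

(0,0): Delta=-0.7732 Bond=201.1282
V0=48.0306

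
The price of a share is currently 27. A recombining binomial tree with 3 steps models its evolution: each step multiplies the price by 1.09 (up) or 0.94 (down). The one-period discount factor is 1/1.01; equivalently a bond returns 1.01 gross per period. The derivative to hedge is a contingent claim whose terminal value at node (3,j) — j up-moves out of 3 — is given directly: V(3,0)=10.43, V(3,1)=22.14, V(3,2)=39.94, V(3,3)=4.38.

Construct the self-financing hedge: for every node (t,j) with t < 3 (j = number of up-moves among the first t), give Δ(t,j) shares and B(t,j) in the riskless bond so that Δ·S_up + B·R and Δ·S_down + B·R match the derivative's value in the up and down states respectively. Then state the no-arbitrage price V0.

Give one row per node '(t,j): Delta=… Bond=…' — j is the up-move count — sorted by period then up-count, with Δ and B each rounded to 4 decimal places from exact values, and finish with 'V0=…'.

Since d<R<u, set p* = (R−d)/(u−d) = 0.4667; price each node as the discounted p*-expectation of its children.
Terminal payoffs: V(3,0)=10.4300, V(3,1)=22.1400, V(3,2)=39.9400, V(3,3)=4.3800
(2,0): S=23.8572. Δ = (V_up−V_dn)/(S_up−S_dn) = (22.1400−10.4300)/(26.0043−22.4258) = 3.2722. V = [p*·22.1400 + (1−p*)·10.4300]/1.01 = 15.7373. B = V − Δ·S = -62.3294.
(2,1): S=27.6642. Δ = (V_up−V_dn)/(S_up−S_dn) = (39.9400−22.1400)/(30.1540−26.0043) = 4.2895. V = [p*·39.9400 + (1−p*)·22.1400]/1.01 = 30.1452. B = V − Δ·S = -88.5215.
(2,2): S=32.0787. Δ = (V_up−V_dn)/(S_up−S_dn) = (4.3800−39.9400)/(34.9658−30.1540) = -7.3902. V = [p*·4.3800 + (1−p*)·39.9400]/1.01 = 23.1142. B = V − Δ·S = 260.1809.
(1,0): S=25.3800. Δ = (V_up−V_dn)/(S_up−S_dn) = (30.1452−15.7373)/(27.6642−23.8572) = 3.7846. V = [p*·30.1452 + (1−p*)·15.7373]/1.01 = 22.2386. B = V − Δ·S = -73.8142.
(1,1): S=29.4300. Δ = (V_up−V_dn)/(S_up−S_dn) = (23.1142−30.1452)/(32.0787−27.6642) = -1.5927. V = [p*·23.1142 + (1−p*)·30.1452]/1.01 = 26.5981. B = V − Δ·S = 73.4716.
(0,0): S=27.0000. Δ = (V_up−V_dn)/(S_up−S_dn) = (26.5981−22.2386)/(29.4300−25.3800) = 1.0764. V = [p*·26.5981 + (1−p*)·22.2386]/1.01 = 24.0327. B = V − Δ·S = -5.0305.
The time-0 hedge costs 24.0327, which is the no-arbitrage price.

(0,0): Delta=1.0764 Bond=-5.0305
(1,0): Delta=3.7846 Bond=-73.8142
(1,1): Delta=-1.5927 Bond=73.4716
(2,0): Delta=3.2722 Bond=-62.3294
(2,1): Delta=4.2895 Bond=-88.5215
(2,2): Delta=-7.3902 Bond=260.1809
V0=24.0327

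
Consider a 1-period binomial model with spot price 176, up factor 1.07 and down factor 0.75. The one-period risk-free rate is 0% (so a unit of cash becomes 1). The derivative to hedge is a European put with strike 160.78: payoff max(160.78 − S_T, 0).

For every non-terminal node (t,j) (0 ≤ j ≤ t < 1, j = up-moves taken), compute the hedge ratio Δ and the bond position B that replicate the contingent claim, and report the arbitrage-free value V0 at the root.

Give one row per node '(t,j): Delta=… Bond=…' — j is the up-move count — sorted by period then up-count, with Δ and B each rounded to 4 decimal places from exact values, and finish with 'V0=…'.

Since d<R<u, set p* = (R−d)/(u−d) = 0.7812; price each node as the discounted p*-expectation of its children.
Terminal values V(1,·): V(1,0)=28.7800, V(1,1)=0.0000
  t=0,j=0: stock 176.0000 → up 188.3200 (V=0.0000), down 132.0000 (V=28.7800). Price 6.2956; hedge Δ=-0.5110, bond B=96.2331.
Self-financing check: at every node Δ·S+B equals the discounted successor values.

(0,0): Delta=-0.5110 Bond=96.2331
V0=6.2956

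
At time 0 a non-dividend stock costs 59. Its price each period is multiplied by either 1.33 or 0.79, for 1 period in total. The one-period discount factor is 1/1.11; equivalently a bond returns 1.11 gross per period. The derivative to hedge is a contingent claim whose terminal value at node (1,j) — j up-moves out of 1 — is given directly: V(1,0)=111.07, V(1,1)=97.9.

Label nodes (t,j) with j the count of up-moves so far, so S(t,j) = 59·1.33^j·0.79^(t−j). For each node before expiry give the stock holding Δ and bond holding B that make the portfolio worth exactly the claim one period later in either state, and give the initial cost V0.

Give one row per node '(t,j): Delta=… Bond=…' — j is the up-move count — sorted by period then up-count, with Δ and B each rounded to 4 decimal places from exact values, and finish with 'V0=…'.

No-arbitrage ⇒ martingale measure with p* = (R−d)/(u−d) = 0.5926.
Terminal values V(1,·): V(1,0)=111.0700, V(1,1)=97.9000
(0,0): S=59.0000. Δ = (V_up−V_dn)/(S_up−S_dn) = (97.9000−111.0700)/(78.4700−46.6100) = -0.4134. V = [p*·97.9000 + (1−p*)·111.0700]/1.11 = 93.0320. B = V − Δ·S = 117.4209.
Root portfolio cost Δ·59+B reproduces V0=93.0320.

(0,0): Delta=-0.4134 Bond=117.4209
V0=93.0320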